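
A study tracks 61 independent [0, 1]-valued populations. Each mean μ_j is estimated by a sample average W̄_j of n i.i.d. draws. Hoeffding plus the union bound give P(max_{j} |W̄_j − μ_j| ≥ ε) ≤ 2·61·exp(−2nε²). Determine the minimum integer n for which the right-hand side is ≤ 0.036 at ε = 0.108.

Need 2·61·exp(−2nε²) ≤ 0.036, i.e. exp(−2nε²) ≤ 0.036/122.
So 2nε² ≥ ln(122/0.036) = 8.128257.
Hence n ≥ 8.128257/(2·0.108²) = 348.434.
The smallest integer n is 349.

349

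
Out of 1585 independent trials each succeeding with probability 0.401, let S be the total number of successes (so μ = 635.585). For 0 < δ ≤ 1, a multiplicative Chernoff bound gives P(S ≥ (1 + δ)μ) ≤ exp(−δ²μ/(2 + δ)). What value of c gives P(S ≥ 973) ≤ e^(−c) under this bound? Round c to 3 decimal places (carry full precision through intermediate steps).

70.776

Write 973 = (1 + δ)μ, so δ = 973/635.585 − 1 = 0.5308731…
Then the exponent is δ²μ/(2 + δ) = (973 − μ)² / (μ·(2 + δ)) = 70.775795.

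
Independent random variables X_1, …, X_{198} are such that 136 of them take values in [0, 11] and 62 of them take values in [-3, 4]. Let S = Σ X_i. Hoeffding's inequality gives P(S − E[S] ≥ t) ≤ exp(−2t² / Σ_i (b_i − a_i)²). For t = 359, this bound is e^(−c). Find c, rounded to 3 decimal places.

Σ(b_i − a_i)² = 136·11² + 62·7² = 19494.
c = 2t² / 19494 = 2·359² / 19494 = 13.2226.

13.223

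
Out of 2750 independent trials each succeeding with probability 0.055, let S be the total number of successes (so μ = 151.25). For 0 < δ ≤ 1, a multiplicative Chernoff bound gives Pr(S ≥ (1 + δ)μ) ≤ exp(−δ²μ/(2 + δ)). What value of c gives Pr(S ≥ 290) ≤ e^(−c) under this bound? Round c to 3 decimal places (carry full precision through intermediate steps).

43.630

Write 290 = (1 + δ)μ, so δ = 290/151.25 − 1 = 0.9173554…
Then the exponent is δ²μ/(2 + δ) = (290 − μ)² / (μ·(2 + δ)) = 43.629603.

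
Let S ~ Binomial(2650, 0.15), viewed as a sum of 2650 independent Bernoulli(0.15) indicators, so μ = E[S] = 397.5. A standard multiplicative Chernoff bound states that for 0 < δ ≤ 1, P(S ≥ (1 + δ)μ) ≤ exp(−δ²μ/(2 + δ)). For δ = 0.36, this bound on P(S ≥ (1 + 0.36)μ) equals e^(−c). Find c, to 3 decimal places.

c = δ²μ/(2 + δ) = 0.36²·397.5/(2 + 0.36) = 21.8288.

21.829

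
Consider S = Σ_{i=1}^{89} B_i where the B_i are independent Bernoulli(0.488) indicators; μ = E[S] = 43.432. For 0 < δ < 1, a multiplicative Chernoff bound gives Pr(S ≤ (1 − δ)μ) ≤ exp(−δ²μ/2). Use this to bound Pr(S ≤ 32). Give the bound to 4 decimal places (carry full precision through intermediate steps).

0.2221

Write 32 = (1 − δ)μ, so δ = 1 − 32/43.432 = 0.2632161…
Then the exponent is δ²μ/2 = (μ − 32)²/(2μ) = 1.504543.
Bound = exp(−1.504543) = 0.22212.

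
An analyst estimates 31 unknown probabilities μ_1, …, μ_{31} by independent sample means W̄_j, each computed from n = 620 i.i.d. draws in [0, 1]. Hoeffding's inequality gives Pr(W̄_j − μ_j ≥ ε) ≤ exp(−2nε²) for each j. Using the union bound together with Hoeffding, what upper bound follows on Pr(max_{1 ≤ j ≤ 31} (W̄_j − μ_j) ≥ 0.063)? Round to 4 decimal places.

Per-experiment Hoeffding bound: exp(−2·620·0.063²) = exp(−4.92156) = 0.0072878.
Union bound over 31 events: 31·0.0072878 = 0.22592.

0.2259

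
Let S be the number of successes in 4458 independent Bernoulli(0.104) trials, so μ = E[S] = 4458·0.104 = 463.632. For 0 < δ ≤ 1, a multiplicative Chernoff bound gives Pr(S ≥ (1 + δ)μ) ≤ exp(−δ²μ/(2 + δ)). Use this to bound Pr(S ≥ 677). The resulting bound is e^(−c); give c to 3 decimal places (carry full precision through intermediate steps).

39.913

Write 677 = (1 + δ)μ, so δ = 677/463.632 − 1 = 0.4602098…
Then the exponent is δ²μ/(2 + δ) = (677 − μ)² / (μ·(2 + δ)) = 39.912876.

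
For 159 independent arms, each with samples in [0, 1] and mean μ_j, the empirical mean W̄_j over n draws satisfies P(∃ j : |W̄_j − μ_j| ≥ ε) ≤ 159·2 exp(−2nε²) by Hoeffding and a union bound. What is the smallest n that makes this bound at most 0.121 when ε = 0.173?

132

Need 2·159·exp(−2nε²) ≤ 0.121, i.e. exp(−2nε²) ≤ 0.121/318.
So 2nε² ≥ ln(318/0.121) = 7.874016.
Hence n ≥ 7.874016/(2·0.173²) = 131.545.
The smallest integer n is 132.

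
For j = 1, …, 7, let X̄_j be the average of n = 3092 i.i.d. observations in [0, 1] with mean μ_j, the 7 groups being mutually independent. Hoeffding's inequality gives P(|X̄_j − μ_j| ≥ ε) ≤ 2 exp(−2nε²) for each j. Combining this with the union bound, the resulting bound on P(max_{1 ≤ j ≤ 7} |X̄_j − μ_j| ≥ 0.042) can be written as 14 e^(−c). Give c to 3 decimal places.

Union bound over the 7 events: P(max_{1 ≤ j ≤ 7} |X̄_j − μ_j| ≥ 0.042) ≤ 7·2·exp(−2nε²) = 14 exp(−2·3092·0.042²).
So c = 2·3092·0.042² = 10.9086.

10.909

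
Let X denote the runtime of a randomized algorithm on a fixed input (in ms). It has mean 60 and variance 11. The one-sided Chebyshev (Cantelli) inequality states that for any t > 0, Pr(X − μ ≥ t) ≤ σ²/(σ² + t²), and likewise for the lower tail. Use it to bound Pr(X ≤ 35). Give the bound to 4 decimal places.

0.0173

Here σ² = 11 and t = 25, so σ² + t² = 636.
Cantelli's bound: 11/636 = 0.0173.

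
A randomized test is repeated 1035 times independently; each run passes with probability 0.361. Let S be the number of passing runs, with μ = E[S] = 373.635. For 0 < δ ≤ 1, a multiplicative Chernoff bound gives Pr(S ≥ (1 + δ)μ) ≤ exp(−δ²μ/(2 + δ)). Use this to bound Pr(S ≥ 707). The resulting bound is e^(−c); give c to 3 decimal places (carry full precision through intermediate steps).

102.840

Write 707 = (1 + δ)μ, so δ = 707/373.635 − 1 = 0.892221…
Then the exponent is δ²μ/(2 + δ) = (707 − μ)² / (μ·(2 + δ)) = 102.839741.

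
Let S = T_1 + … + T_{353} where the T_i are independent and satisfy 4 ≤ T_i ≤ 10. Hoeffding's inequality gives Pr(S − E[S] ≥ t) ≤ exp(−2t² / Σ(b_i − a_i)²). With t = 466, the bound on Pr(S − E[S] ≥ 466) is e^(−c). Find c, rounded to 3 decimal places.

34.176

Σ(b_i − a_i)² = 353·(6)² = 12708.
c = 2t²/12708 = 2·466²/12708 = 34.1763.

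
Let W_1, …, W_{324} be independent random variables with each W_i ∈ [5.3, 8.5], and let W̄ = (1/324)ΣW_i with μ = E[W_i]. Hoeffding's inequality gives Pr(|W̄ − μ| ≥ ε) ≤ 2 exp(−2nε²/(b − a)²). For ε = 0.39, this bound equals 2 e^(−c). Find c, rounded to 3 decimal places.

9.625

c = 2nε²/(b − a)² = 2·324·0.39² / 3.2² = 9.6251.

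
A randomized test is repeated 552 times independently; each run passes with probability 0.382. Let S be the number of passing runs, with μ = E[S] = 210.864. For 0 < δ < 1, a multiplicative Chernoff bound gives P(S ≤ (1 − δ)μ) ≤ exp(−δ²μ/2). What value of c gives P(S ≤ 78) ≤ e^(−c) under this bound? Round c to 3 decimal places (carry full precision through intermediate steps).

41.858

Write 78 = (1 − δ)μ, so δ = 1 − 78/210.864 = 0.6300933…
Then the exponent is δ²μ/2 = (μ − 78)²/(2μ) = 41.858360.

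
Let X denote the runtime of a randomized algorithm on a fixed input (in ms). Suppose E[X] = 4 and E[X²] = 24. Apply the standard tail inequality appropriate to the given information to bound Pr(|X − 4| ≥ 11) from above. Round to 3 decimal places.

0.066

The first two moments determine the variance, so Chebyshev's inequality is the sharpest standard bound available.
Var(X) = E[X²] − (E[X])² = 24 − 16 = 8.
Chebyshev's inequality: Pr(|X − μ| ≥ t) ≤ Var(X)/t² = 8/121 = 0.0661.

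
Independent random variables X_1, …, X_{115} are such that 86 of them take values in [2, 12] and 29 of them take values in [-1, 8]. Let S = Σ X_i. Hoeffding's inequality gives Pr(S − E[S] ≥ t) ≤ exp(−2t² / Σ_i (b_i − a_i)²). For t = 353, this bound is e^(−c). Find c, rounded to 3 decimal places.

22.762

Σ(b_i − a_i)² = 86·10² + 29·9² = 10949.
c = 2t² / 10949 = 2·353² / 10949 = 22.7617.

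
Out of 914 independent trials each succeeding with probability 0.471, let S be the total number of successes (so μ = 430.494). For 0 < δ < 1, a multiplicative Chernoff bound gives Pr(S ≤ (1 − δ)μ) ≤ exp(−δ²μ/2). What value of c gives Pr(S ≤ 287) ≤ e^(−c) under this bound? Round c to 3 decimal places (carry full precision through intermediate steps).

23.915

Write 287 = (1 − δ)μ, so δ = 1 − 287/430.494 = 0.333324…
Then the exponent is δ²μ/2 = (μ − 287)²/(2μ) = 23.915000.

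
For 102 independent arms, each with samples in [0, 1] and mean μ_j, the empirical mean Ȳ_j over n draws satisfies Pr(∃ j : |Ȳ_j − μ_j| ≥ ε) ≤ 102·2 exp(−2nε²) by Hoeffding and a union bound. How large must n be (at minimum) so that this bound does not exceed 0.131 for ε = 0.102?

354

Need 2·102·exp(−2nε²) ≤ 0.131, i.e. exp(−2nε²) ≤ 0.131/204.
So 2nε² ≥ ln(204/0.131) = 7.350678.
Hence n ≥ 7.350678/(2·0.102²) = 353.262.
The smallest integer n is 354.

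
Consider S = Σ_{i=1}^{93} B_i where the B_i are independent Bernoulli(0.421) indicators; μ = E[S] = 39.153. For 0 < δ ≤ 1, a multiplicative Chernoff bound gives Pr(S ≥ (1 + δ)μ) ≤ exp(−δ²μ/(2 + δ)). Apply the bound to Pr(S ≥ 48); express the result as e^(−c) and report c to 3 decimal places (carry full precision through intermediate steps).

Write 48 = (1 + δ)μ, so δ = 48/39.153 − 1 = 0.2259597…
Then the exponent is δ²μ/(2 + δ) = (48 − μ)² / (μ·(2 + δ)) = 0.898069.

0.898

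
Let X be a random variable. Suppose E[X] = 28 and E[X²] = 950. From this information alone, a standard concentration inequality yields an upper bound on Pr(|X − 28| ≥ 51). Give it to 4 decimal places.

The first two moments determine the variance, so Chebyshev's inequality is the sharpest standard bound available.
Var(X) = E[X²] − (E[X])² = 950 − 784 = 166.
Chebyshev's inequality: Pr(|X − μ| ≥ t) ≤ Var(X)/t² = 166/2601 = 0.0638.

0.0638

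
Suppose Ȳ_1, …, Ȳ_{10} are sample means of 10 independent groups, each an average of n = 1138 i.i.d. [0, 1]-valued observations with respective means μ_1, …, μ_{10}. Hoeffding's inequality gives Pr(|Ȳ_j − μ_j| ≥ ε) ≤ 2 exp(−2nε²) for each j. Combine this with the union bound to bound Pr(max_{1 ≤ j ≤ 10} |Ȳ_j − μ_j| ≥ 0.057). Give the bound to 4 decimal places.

Per-experiment Hoeffding bound: 2·exp(−2·1138·0.057²) = 2·exp(−7.39472) = 0.001229.
Union bound over 10 events: 10·0.001229 = 0.01229.

0.0123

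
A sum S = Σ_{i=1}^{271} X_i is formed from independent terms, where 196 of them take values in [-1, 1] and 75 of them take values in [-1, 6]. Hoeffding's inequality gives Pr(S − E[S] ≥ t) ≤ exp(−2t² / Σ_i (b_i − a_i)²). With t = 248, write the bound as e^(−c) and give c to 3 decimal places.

27.586

Σ(b_i − a_i)² = 196·2² + 75·7² = 4459.
c = 2t² / 4459 = 2·248² / 4459 = 27.5865.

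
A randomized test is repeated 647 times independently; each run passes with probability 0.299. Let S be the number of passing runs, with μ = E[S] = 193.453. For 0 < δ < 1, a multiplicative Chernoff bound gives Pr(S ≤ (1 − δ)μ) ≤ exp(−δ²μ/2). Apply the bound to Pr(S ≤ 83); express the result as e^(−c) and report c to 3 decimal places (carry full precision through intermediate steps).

Write 83 = (1 − δ)μ, so δ = 1 − 83/193.453 = 0.5709552…
Then the exponent is δ²μ/2 = (μ − 83)²/(2μ) = 31.531858.

31.532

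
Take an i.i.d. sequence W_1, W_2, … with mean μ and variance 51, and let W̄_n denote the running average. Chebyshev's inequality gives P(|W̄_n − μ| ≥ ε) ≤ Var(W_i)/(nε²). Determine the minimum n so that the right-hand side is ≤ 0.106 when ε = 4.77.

22

Require 51/(n·4.77²) ≤ 0.106, i.e. n ≥ 51/(0.106·4.77²) = 21.146.
The smallest integer n is 22.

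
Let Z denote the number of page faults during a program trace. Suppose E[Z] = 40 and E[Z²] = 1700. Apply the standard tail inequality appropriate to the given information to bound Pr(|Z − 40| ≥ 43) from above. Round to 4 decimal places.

0.0541

The first two moments determine the variance, so Chebyshev's inequality is the sharpest standard bound available.
Var(Z) = E[Z²] − (E[Z])² = 1700 − 1600 = 100.
Chebyshev's inequality: Pr(|Z − μ| ≥ t) ≤ Var(Z)/t² = 100/1849 = 0.0541.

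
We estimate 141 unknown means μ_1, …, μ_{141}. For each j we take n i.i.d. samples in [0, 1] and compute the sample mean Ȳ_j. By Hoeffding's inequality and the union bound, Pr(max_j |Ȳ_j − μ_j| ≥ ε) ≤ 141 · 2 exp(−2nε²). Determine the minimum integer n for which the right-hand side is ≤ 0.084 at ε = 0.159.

Need 2·141·exp(−2nε²) ≤ 0.084, i.e. exp(−2nε²) ≤ 0.084/282.
So 2nε² ≥ ln(282/0.084) = 8.118846.
Hence n ≥ 8.118846/(2·0.159²) = 160.572.
The smallest integer n is 161.

161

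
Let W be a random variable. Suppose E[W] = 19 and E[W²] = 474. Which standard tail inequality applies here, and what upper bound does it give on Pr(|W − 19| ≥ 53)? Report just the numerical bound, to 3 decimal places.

The first two moments determine the variance, so Chebyshev's inequality is the sharpest standard bound available.
Var(W) = E[W²] − (E[W])² = 474 − 361 = 113.
Chebyshev's inequality: Pr(|W − μ| ≥ t) ≤ Var(W)/t² = 113/2809 = 0.0402.

0.040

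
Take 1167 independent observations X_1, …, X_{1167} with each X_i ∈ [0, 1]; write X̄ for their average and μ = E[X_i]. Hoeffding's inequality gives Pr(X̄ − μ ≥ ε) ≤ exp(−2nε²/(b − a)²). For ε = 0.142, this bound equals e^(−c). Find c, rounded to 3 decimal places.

c = 2nε²/(b − a)² = 2·1167·0.142² / 1² = 47.0628.

47.063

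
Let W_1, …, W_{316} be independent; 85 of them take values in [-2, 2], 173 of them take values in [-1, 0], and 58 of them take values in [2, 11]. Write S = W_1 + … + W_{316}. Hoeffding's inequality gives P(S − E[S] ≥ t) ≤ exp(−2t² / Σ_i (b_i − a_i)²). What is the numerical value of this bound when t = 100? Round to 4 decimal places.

Σ(b_i − a_i)² = 85·4² + 173·1² + 58·9² = 6231.
Exponent = 2·100² / 6231 = 3.20976.
Bound = exp(−3.20976) = 0.04037.

0.0404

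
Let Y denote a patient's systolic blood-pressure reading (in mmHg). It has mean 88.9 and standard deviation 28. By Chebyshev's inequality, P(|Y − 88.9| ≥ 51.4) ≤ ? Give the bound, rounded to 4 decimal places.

Chebyshev: P(|Y − μ| ≥ t) ≤ Var(Y)/t².
Var(Y) = σ² = 28² = 784.
Bound = 784 / 2641.96 = 0.2967.

0.2967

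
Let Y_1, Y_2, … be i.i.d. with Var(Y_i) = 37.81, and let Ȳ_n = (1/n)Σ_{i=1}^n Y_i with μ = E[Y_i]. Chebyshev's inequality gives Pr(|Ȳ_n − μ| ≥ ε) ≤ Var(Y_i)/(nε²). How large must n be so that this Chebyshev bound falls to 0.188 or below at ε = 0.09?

24830

Require 37.81/(n·0.09²) ≤ 0.188, i.e. n ≥ 37.81/(0.188·0.09²) = 24829.262.
The smallest integer n is 24830.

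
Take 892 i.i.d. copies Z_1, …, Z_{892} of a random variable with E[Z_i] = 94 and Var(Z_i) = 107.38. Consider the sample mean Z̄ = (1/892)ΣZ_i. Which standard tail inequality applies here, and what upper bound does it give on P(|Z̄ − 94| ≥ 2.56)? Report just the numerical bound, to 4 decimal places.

0.0184

With mean and variance of each term known, Chebyshev's inequality bounds the deviation of the sum (or sample mean).
Var(Z̄) = Var(Z_i)/n = 107.38/892 = 0.12038.
Chebyshev: P(|Z̄ − 94| ≥ 2.56) ≤ Var(Z̄)/(2.56)² = 107.38/(892·2.56²) = 0.0184.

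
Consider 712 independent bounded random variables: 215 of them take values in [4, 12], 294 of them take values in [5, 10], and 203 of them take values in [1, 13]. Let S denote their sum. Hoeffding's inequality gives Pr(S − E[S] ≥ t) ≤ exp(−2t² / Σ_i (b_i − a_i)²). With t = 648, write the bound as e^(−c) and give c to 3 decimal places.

Σ(b_i − a_i)² = 215·8² + 294·5² + 203·12² = 50342.
c = 2t² / 50342 = 2·648² / 50342 = 16.6821.

16.682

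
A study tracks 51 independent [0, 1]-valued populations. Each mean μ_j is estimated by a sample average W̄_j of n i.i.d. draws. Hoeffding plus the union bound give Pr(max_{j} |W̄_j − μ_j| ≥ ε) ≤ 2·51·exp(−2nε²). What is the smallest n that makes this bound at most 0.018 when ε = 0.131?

252

Need 2·51·exp(−2nε²) ≤ 0.018, i.e. exp(−2nε²) ≤ 0.018/102.
So 2nε² ≥ ln(102/0.018) = 8.642356.
Hence n ≥ 8.642356/(2·0.131²) = 251.802.
The smallest integer n is 252.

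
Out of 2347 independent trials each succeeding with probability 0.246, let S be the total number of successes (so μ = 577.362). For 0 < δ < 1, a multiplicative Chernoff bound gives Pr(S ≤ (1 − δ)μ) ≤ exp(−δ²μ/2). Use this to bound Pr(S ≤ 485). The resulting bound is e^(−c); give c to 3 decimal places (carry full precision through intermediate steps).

7.388

Write 485 = (1 − δ)μ, so δ = 1 − 485/577.362 = 0.1599724…
Then the exponent is δ²μ/2 = (μ − 485)²/(2μ) = 7.387687.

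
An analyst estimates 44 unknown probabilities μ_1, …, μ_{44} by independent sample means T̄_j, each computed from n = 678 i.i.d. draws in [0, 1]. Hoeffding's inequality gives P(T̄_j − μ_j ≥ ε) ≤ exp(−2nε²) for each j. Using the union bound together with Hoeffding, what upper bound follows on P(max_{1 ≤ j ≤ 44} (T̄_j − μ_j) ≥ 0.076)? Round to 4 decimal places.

0.0175

Per-experiment Hoeffding bound: exp(−2·678·0.076²) = exp(−7.83226) = 0.00039673.
Union bound over 44 events: 44·0.00039673 = 0.01746.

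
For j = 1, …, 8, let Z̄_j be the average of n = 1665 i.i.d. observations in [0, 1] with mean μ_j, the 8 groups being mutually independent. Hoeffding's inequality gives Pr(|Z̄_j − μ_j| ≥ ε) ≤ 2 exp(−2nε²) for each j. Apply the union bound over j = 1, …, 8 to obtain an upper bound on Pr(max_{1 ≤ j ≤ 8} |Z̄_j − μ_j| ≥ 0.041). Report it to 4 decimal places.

0.0593

Per-experiment Hoeffding bound: 2·exp(−2·1665·0.041²) = 2·exp(−5.59773) = 0.0074125.
Union bound over 8 events: 8·0.0074125 = 0.05930.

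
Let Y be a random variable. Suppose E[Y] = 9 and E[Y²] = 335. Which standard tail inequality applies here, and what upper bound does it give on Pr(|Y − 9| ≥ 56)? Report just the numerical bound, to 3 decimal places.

The first two moments determine the variance, so Chebyshev's inequality is the sharpest standard bound available.
Var(Y) = E[Y²] − (E[Y])² = 335 − 81 = 254.
Chebyshev's inequality: Pr(|Y − μ| ≥ t) ≤ Var(Y)/t² = 254/3136 = 0.0810.

0.081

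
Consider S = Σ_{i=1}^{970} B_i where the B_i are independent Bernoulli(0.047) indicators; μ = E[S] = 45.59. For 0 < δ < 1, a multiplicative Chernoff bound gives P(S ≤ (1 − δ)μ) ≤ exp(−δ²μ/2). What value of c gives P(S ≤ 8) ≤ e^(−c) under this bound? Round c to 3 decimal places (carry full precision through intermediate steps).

Write 8 = (1 − δ)μ, so δ = 1 − 8/45.59 = 0.8245229…
Then the exponent is δ²μ/2 = (μ − 8)²/(2μ) = 15.496908.

15.497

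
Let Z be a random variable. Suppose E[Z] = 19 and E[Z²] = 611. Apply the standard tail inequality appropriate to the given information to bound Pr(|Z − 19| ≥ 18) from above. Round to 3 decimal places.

0.772

The first two moments determine the variance, so Chebyshev's inequality is the sharpest standard bound available.
Var(Z) = E[Z²] − (E[Z])² = 611 − 361 = 250.
Chebyshev's inequality: Pr(|Z − μ| ≥ t) ≤ Var(Z)/t² = 250/324 = 0.7716.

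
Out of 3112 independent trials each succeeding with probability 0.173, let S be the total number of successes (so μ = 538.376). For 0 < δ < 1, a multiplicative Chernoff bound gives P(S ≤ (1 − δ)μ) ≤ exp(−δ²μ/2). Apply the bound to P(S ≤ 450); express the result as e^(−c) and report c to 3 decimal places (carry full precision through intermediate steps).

Write 450 = (1 − δ)μ, so δ = 1 − 450/538.376 = 0.1641529…
Then the exponent is δ²μ/2 = (μ − 450)²/(2μ) = 7.253590.

7.254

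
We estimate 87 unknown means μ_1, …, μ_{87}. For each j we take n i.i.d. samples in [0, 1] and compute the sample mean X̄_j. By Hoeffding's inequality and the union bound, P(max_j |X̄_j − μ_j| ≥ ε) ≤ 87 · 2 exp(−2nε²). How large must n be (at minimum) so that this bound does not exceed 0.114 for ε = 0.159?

Need 2·87·exp(−2nε²) ≤ 0.114, i.e. exp(−2nε²) ≤ 0.114/174.
So 2nε² ≥ ln(174/0.114) = 7.330612.
Hence n ≥ 7.330612/(2·0.159²) = 144.983.
The smallest integer n is 145.

145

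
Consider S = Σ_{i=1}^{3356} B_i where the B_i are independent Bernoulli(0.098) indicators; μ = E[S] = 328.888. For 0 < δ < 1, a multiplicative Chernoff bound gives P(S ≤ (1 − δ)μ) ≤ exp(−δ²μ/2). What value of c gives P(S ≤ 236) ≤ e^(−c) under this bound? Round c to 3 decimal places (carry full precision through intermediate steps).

Write 236 = (1 − δ)μ, so δ = 1 − 236/328.888 = 0.2824305…
Then the exponent is δ²μ/2 = (μ − 236)²/(2μ) = 13.117202.

13.117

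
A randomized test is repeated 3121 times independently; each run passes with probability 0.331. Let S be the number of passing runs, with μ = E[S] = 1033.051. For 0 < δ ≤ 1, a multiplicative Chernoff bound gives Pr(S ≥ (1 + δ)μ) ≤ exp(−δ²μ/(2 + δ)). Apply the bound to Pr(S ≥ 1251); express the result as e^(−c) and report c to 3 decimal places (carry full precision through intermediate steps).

20.797

Write 1251 = (1 + δ)μ, so δ = 1251/1033.051 − 1 = 0.210976…
Then the exponent is δ²μ/(2 + δ) = (1251 − μ)² / (μ·(2 + δ)) = 20.797157.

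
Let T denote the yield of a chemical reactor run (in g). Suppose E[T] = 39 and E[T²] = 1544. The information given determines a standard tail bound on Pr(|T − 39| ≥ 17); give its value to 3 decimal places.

0.080

The first two moments determine the variance, so Chebyshev's inequality is the sharpest standard bound available.
Var(T) = E[T²] − (E[T])² = 1544 − 1521 = 23.
Chebyshev's inequality: Pr(|T − μ| ≥ t) ≤ Var(T)/t² = 23/289 = 0.0796.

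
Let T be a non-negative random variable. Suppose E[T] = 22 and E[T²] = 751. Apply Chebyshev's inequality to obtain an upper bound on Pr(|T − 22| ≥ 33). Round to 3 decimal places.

Var(T) = E[T²] − (E[T])² = 751 − 484 = 267.
Chebyshev's inequality: Pr(|T − μ| ≥ t) ≤ Var(T)/t² = 267/1089 = 0.2452.

0.245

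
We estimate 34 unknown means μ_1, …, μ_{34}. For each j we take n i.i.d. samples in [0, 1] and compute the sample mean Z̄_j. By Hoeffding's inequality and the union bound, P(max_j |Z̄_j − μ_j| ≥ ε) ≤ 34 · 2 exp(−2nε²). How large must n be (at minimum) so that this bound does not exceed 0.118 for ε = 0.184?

94

Need 2·34·exp(−2nε²) ≤ 0.118, i.e. exp(−2nε²) ≤ 0.118/68.
So 2nε² ≥ ln(68/0.118) = 6.356578.
Hence n ≥ 6.356578/(2·0.184²) = 93.877.
The smallest integer n is 94.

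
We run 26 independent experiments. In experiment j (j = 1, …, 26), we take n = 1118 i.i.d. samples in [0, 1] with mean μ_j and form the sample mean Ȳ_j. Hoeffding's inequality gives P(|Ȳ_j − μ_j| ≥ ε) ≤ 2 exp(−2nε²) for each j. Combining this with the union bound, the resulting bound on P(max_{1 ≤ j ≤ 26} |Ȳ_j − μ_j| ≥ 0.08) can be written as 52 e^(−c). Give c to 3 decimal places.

Union bound over the 26 events: P(max_{1 ≤ j ≤ 26} |Ȳ_j − μ_j| ≥ 0.08) ≤ 26·2·exp(−2nε²) = 52 exp(−2·1118·0.08²).
So c = 2·1118·0.08² = 14.3104.

14.310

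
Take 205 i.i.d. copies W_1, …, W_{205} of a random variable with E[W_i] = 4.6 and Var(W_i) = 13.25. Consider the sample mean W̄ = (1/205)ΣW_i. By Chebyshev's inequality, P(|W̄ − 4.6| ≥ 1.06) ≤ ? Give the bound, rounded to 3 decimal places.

0.058

Var(W̄) = Var(W_i)/n = 13.25/205 = 0.064634.
Chebyshev: P(|W̄ − 4.6| ≥ 1.06) ≤ Var(W̄)/(1.06)² = 13.25/(205·1.06²) = 0.0575.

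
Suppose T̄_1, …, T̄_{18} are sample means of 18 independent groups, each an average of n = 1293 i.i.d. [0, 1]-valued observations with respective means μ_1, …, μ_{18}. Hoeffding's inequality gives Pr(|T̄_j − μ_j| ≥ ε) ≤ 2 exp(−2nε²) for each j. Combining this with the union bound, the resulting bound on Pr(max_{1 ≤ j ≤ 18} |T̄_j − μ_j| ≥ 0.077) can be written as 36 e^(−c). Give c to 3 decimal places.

Union bound over the 18 events: Pr(max_{1 ≤ j ≤ 18} |T̄_j − μ_j| ≥ 0.077) ≤ 18·2·exp(−2nε²) = 36 exp(−2·1293·0.077²).
So c = 2·1293·0.077² = 15.3324.

15.332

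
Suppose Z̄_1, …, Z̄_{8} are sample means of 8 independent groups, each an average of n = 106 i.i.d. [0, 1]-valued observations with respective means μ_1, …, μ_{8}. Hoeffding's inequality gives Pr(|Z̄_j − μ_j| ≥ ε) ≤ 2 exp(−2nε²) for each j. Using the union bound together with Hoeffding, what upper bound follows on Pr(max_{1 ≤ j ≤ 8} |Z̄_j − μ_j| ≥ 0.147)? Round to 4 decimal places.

0.1639

Per-experiment Hoeffding bound: 2·exp(−2·106·0.147²) = 2·exp(−4.58111) = 0.020487.
Union bound over 8 events: 8·0.020487 = 0.16390.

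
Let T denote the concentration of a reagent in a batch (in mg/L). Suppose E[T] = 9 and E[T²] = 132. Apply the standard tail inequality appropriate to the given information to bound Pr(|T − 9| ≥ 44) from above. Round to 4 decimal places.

The first two moments determine the variance, so Chebyshev's inequality is the sharpest standard bound available.
Var(T) = E[T²] − (E[T])² = 132 − 81 = 51.
Chebyshev's inequality: Pr(|T − μ| ≥ t) ≤ Var(T)/t² = 51/1936 = 0.0263.

0.0263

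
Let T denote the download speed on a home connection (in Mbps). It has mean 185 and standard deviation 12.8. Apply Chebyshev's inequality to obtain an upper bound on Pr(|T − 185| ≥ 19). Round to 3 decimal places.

0.454

Chebyshev: Pr(|T − μ| ≥ t) ≤ Var(T)/t².
Var(T) = σ² = 12.8² = 163.84.
Bound = 163.84 / 361 = 0.4539.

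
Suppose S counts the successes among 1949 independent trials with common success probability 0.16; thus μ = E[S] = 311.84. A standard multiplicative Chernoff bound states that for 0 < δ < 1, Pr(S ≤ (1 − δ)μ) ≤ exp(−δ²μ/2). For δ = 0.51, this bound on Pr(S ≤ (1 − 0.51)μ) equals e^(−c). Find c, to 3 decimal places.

40.555

c = δ²μ/2 = 0.51²·311.84/2 = 40.5548.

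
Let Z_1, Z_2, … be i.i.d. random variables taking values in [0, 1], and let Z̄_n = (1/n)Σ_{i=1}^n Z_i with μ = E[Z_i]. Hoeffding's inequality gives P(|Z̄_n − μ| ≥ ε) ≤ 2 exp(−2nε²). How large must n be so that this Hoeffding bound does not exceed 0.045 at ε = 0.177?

Require 2·exp(−2nε²) ≤ 0.045, i.e. 2nε² ≥ ln(2/0.045) = 3.794240.
So n ≥ 3.794240 / (2·0.177²) = 60.555.
The smallest integer n is 61.

61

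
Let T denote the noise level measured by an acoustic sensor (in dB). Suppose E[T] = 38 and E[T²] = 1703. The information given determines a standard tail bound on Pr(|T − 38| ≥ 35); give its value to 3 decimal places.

The first two moments determine the variance, so Chebyshev's inequality is the sharpest standard bound available.
Var(T) = E[T²] − (E[T])² = 1703 − 1444 = 259.
Chebyshev's inequality: Pr(|T − μ| ≥ t) ≤ Var(T)/t² = 259/1225 = 0.2114.

0.211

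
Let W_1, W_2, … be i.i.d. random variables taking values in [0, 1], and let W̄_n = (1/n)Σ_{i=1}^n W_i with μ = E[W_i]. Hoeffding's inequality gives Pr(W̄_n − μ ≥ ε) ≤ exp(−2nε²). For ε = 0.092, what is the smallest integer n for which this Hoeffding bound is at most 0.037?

Require exp(−2nε²) ≤ 0.037, i.e. 2nε² ≥ ln(1/0.037) = 3.296837.
So n ≥ 3.296837 / (2·0.092²) = 194.756.
The smallest integer n is 195.

195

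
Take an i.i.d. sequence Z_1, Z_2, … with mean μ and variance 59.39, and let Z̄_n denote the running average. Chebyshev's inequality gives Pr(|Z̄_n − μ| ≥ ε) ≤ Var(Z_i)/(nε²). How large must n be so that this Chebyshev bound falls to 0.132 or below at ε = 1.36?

Require 59.39/(n·1.36²) ≤ 0.132, i.e. n ≥ 59.39/(0.132·1.36²) = 243.255.
The smallest integer n is 244.

244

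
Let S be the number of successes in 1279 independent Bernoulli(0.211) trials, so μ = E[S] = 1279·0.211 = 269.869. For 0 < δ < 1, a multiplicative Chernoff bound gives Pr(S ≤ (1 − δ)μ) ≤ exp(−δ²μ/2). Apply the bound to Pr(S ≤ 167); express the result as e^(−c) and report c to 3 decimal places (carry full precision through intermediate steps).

19.606

Write 167 = (1 − δ)μ, so δ = 1 − 167/269.869 = 0.3811812…
Then the exponent is δ²μ/2 = (μ − 167)²/(2μ) = 19.605866.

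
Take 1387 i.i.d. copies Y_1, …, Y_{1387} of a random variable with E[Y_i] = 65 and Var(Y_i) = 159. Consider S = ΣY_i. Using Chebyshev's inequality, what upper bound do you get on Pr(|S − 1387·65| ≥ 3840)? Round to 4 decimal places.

Var(S) = n·Var(Y_i) = 1387·159 = 220533.
Chebyshev: Pr(|S − 1387·65| ≥ 3840) ≤ Var(S)/3840² = 220533/14745600 = 0.0150.

0.0150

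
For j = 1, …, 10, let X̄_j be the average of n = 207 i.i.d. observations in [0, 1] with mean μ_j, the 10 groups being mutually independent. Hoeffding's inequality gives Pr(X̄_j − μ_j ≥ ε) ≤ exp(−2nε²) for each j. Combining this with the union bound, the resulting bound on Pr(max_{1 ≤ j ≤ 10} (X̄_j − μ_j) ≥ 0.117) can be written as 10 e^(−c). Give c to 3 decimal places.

Union bound over the 10 events: Pr(max_{1 ≤ j ≤ 10} (X̄_j − μ_j) ≥ 0.117) ≤ 10·exp(−2nε²) = 10 exp(−2·207·0.117²).
So c = 2·207·0.117² = 5.6672.

5.667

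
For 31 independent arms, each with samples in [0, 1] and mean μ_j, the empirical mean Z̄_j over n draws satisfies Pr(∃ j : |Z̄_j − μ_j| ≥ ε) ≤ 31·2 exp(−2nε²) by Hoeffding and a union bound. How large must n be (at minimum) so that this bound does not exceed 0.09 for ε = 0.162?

125

Need 2·31·exp(−2nε²) ≤ 0.09, i.e. exp(−2nε²) ≤ 0.09/62.
So 2nε² ≥ ln(62/0.09) = 6.535080.
Hence n ≥ 6.535080/(2·0.162²) = 124.506.
The smallest integer n is 125.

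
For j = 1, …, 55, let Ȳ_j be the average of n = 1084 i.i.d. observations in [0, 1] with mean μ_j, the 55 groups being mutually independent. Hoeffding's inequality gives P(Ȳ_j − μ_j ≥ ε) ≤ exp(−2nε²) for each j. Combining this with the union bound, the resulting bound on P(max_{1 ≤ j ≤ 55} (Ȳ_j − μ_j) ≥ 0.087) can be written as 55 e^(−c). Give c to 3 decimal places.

16.410

Union bound over the 55 events: P(max_{1 ≤ j ≤ 55} (Ȳ_j − μ_j) ≥ 0.087) ≤ 55·exp(−2nε²) = 55 exp(−2·1084·0.087²).
So c = 2·1084·0.087² = 16.4096.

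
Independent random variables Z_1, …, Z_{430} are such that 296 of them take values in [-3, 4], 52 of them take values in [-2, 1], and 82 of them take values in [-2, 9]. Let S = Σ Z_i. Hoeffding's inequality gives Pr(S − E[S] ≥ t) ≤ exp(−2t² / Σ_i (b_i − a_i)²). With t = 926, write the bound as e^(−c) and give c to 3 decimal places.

68.890

Σ(b_i − a_i)² = 296·7² + 52·3² + 82·11² = 24894.
c = 2t² / 24894 = 2·926² / 24894 = 68.8902.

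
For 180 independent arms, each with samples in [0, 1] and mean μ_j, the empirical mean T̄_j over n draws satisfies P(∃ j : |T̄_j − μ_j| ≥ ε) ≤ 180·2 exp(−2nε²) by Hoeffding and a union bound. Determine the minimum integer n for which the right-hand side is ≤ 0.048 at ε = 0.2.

Need 2·180·exp(−2nε²) ≤ 0.048, i.e. exp(−2nε²) ≤ 0.048/360.
So 2nε² ≥ ln(360/0.048) = 8.922658.
Hence n ≥ 8.922658/(2·0.2²) = 111.533.
The smallest integer n is 112.

112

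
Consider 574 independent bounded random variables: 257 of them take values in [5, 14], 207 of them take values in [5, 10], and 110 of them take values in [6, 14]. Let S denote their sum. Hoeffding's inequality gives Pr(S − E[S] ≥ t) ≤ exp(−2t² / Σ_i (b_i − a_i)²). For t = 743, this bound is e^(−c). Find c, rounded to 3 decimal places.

33.425

Σ(b_i − a_i)² = 257·9² + 207·5² + 110·8² = 33032.
c = 2t² / 33032 = 2·743² / 33032 = 33.4251.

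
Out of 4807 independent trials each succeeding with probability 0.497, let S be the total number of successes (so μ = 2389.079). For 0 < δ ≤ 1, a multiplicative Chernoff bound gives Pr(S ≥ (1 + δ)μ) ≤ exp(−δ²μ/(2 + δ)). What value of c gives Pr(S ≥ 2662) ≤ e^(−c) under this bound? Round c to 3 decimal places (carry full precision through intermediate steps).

Write 2662 = (1 + δ)μ, so δ = 2662/2389.079 − 1 = 0.1142369…
Then the exponent is δ²μ/(2 + δ) = (2662 − μ)² / (μ·(2 + δ)) = 14.746527.

14.747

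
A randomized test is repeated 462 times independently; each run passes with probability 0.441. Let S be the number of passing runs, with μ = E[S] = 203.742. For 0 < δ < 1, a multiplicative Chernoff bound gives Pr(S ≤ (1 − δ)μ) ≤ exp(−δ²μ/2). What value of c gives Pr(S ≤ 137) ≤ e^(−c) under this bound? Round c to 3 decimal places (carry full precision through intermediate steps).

10.932

Write 137 = (1 − δ)μ, so δ = 1 − 137/203.742 = 0.327581…
Then the exponent is δ²μ/2 = (μ − 137)²/(2μ) = 10.931704.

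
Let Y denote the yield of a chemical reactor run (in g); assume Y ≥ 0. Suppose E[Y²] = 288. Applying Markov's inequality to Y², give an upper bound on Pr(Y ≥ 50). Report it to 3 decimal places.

0.115

Since Y ≥ 0, the event {Y ≥ 50} is the same as {Y² ≥ 2500}.
Markov's inequality applied to Y² gives Pr(Y² ≥ 2500) ≤ E[Y²]/2500 = 288/2500 = 0.1152.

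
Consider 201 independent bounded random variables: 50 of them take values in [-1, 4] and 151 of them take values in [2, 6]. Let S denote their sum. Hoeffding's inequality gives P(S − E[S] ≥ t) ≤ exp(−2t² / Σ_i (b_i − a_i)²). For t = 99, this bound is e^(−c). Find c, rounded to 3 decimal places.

Σ(b_i − a_i)² = 50·5² + 151·4² = 3666.
c = 2t² / 3666 = 2·99² / 3666 = 5.3470.

5.347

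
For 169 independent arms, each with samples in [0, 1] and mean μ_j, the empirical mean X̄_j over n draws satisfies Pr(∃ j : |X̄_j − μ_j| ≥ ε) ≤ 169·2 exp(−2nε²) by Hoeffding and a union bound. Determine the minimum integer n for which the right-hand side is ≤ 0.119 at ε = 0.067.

Need 2·169·exp(−2nε²) ≤ 0.119, i.e. exp(−2nε²) ≤ 0.119/338.
So 2nε² ≥ ln(338/0.119) = 7.951678.
Hence n ≥ 7.951678/(2·0.067²) = 885.685.
The smallest integer n is 886.

886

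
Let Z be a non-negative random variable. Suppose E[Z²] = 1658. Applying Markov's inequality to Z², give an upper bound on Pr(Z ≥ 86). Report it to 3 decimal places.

Since Z ≥ 0, the event {Z ≥ 86} is the same as {Z² ≥ 7396}.
Markov's inequality applied to Z² gives Pr(Z² ≥ 7396) ≤ E[Z²]/7396 = 1658/7396 = 0.2242.

0.224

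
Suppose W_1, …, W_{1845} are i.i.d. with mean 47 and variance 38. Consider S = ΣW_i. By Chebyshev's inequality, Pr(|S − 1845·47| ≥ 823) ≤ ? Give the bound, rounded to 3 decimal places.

Var(S) = n·Var(W_i) = 1845·38 = 70110.
Chebyshev: Pr(|S − 1845·47| ≥ 823) ≤ Var(S)/823² = 70110/677329 = 0.1035.

0.104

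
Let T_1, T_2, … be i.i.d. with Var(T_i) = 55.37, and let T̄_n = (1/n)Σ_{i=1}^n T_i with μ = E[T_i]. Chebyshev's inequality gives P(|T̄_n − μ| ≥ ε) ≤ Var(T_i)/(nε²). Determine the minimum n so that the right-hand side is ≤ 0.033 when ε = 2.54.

Require 55.37/(n·2.54²) ≤ 0.033, i.e. n ≥ 55.37/(0.033·2.54²) = 260.072.
The smallest integer n is 261.

261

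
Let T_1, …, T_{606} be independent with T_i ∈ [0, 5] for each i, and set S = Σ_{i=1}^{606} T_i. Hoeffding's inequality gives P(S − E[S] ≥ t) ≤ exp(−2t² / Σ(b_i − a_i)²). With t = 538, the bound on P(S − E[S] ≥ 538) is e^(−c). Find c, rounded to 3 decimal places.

Σ(b_i − a_i)² = 606·(5)² = 15150.
c = 2t²/15150 = 2·538²/15150 = 38.2104.

38.210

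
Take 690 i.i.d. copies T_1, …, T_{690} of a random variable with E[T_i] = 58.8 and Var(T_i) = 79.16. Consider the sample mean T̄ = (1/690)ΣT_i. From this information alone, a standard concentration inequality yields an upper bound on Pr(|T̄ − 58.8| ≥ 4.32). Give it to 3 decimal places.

With mean and variance of each term known, Chebyshev's inequality bounds the deviation of the sum (or sample mean).
Var(T̄) = Var(T_i)/n = 79.16/690 = 0.11472.
Chebyshev: Pr(|T̄ − 58.8| ≥ 4.32) ≤ Var(T̄)/(4.32)² = 79.16/(690·4.32²) = 0.0061.

0.006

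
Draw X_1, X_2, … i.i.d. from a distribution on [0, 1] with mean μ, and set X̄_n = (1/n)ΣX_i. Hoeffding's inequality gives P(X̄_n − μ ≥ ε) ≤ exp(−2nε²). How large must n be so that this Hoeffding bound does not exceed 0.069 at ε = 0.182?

Require exp(−2nε²) ≤ 0.069, i.e. 2nε² ≥ ln(1/0.069) = 2.673649.
So n ≥ 2.673649 / (2·0.182²) = 40.358.
The smallest integer n is 41.

41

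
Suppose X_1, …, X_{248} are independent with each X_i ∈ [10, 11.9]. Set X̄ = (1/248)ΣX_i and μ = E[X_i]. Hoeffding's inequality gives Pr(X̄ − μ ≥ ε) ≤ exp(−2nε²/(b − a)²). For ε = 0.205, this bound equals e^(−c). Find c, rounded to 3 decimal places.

c = 2nε²/(b − a)² = 2·248·0.205² / 1.9² = 5.7741.

5.774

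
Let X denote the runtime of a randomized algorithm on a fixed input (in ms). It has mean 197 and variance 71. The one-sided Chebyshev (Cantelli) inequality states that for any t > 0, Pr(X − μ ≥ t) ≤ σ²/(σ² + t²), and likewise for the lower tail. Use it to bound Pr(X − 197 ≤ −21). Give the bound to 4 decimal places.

Here σ² = 71 and t = 21, so σ² + t² = 512.
Cantelli's bound: 71/512 = 0.1387.

0.1387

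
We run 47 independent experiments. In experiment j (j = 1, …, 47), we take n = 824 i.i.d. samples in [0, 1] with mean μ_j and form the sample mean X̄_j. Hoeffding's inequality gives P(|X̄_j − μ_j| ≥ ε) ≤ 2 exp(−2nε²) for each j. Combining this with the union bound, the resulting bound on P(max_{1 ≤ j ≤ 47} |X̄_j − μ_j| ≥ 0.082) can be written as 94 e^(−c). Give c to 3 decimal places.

11.081

Union bound over the 47 events: P(max_{1 ≤ j ≤ 47} |X̄_j − μ_j| ≥ 0.082) ≤ 47·2·exp(−2nε²) = 94 exp(−2·824·0.082²).
So c = 2·824·0.082² = 11.0812.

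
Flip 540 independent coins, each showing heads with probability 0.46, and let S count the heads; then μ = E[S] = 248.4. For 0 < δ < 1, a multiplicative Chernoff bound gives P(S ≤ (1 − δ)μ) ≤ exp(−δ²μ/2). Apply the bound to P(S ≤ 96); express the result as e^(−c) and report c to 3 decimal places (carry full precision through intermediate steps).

46.751

Write 96 = (1 − δ)μ, so δ = 1 − 96/248.4 = 0.6135266…
Then the exponent is δ²μ/2 = (μ − 96)²/(2μ) = 46.750725.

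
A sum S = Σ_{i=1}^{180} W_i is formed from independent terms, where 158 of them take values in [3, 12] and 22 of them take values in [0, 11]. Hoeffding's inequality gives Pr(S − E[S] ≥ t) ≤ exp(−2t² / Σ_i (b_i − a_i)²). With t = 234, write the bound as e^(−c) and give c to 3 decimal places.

Σ(b_i − a_i)² = 158·9² + 22·11² = 15460.
c = 2t² / 15460 = 2·234² / 15460 = 7.0836.

7.084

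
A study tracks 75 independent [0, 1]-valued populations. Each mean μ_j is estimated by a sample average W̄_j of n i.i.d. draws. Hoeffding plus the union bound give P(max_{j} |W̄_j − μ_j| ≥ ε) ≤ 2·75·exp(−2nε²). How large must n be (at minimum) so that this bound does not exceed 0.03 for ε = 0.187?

122

Need 2·75·exp(−2nε²) ≤ 0.03, i.e. exp(−2nε²) ≤ 0.03/150.
So 2nε² ≥ ln(150/0.03) = 8.517193.
Hence n ≥ 8.517193/(2·0.187²) = 121.782.
The smallest integer n is 122.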